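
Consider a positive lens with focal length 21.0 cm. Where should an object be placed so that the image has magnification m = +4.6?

16.4 cm

m = −d_i/d_o ⇒ d_i = −m·d_o.
1/f = 1/d_o + 1/d_i = 1/d_o − 1/(m·d_o) = (1 − 1/m)/d_o, so d_o = f(1 − 1/m) = (21.00)(1 − 1/(+4.6)) = 16.4 cm.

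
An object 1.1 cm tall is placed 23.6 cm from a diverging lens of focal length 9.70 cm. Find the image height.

0.320 cm

For a diverging lens, f = -9.70 cm.
1/d_i = 1/f − 1/d_o = 1/(-9.700) − 1/(23.6) = -0.1455, so d_i = -6.874 cm.
m = −d_i/d_o = +0.2913.
|h_i| = |m|·h_o = 0.2913 × 1.1 = 0.320 cm. The image is virtual, upright and reduced, on the same side as the object.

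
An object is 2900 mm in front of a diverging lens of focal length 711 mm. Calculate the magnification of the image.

For a diverging lens, f = -711 mm.
1/d_i = 1/f − 1/d_o = 1/(-711.0) − 1/(2900) = -0.001751, so d_i = -571.0 mm.
m = −d_i/d_o = −(-571.0)/(2900) = +0.197.
The image is virtual, upright and reduced, on the same side as the object.

m = +0.197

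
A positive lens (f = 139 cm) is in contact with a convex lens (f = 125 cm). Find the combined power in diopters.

P₁ = 1/f₁ = 1/(1.39 m) = +0.7194 D; P₂ = 1/f₂ = 1/(1.25 m) = +0.8000 D.
For thin lenses in contact, P = P₁ + P₂ = (+0.7194) + (+0.8000) = +1.52 D.

P = +1.52 D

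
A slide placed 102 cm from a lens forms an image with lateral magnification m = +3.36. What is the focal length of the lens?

f = 145 cm (converging)

m = −d_i/d_o ⇒ d_i = −m·d_o = −(+3.36)·(102) = -342.7 cm.
1/f = 1/d_o + 1/d_i = 1/(102) + 1/(-342.7) = 0.006886, so f = 145 cm.
Since f is positive, the lens is converging.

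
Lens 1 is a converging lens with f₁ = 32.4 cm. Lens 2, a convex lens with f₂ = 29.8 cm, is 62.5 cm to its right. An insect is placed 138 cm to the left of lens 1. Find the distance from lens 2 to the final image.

62.3 cm

Lens 1: 1/d_i1 = 1/f₁ − 1/d_o1 = 1/(32.4) − 1/(138) = 0.02362, so d_i1 = 42.34 cm.
The intermediate image is 42.34 cm to the right of lens 1, which is 62.5 − (42.34) = 20.16 cm to the left of lens 2, so d_o2 = +20.16 cm.
Lens 2: 1/d_i2 = 1/f₂ − 1/d_o2 = 1/(29.8) − 1/(20.16) = -0.01605, so d_i2 = -62.3 cm.
The final image is virtual, 62.3 cm to the left of lens 2 (overall magnification ≈ -0.95).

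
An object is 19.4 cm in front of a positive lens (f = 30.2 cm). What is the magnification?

1/d_i = 1/f − 1/d_o = 1/(30.20) − 1/(19.4) = -0.01843, so d_i = -54.25 cm.
m = −d_i/d_o = −(-54.25)/(19.4) = +2.80.
The image is virtual, upright and enlarged, on the same side as the object.

m = +2.80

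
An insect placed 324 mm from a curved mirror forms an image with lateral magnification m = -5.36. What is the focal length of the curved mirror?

m = −d_i/d_o ⇒ d_i = −m·d_o = −(-5.36)·(324) = 1737 mm.
1/f = 1/d_o + 1/d_i = 1/(324) + 1/(1737) = 0.003662, so f = 273 mm.
Since f is positive, the curved mirror is concave.

f = 273 mm (concave)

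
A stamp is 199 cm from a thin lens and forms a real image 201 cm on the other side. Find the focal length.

f = 100.0 cm (converging)

Real image ⇒ d_i = +201 cm.
1/f = 1/d_o + 1/d_i = 1/(199) + 1/(201) = 0.01000, so f = 100.0 cm.
Since f is positive, the thin lens is converging.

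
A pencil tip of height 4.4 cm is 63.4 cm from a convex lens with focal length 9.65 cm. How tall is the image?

1/d_i = 1/f − 1/d_o = 1/(9.650) − 1/(63.4) = 0.08785, so d_i = 11.38 cm.
m = −d_i/d_o = -0.1795.
|h_i| = |m|·h_o = 0.1795 × 4.4 = 0.790 cm. The image is real, inverted and reduced, on the far side of the lens.

0.790 cm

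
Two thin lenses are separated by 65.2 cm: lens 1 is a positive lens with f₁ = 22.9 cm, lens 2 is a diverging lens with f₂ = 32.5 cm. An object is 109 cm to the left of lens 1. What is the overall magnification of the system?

Lens 1: 1/d_i1 = 1/(22.9) − 1/(109) = 0.03449, so d_i1 = 28.99 cm; m₁ = −d_i1/d_o1 = -0.2660.
d_o2 = 65.2 − (28.99) = 36.21 cm.
f₂ = −32.5 cm (diverging).
Lens 2: 1/d_i2 = 1/(-32.5) − 1/(36.21) = -0.05839, so d_i2 = -17.13 cm; m₂ = −d_i2/d_o2 = +0.4730.
m = m₁·m₂ = (-0.2660)(+0.4730) = -0.126.

m = -0.126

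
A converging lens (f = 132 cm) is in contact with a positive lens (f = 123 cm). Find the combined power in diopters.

P = +1.57 D

P₁ = 1/f₁ = 1/(1.32 m) = +0.7576 D; P₂ = 1/f₂ = 1/(1.23 m) = +0.8130 D.
For thin lenses in contact, P = P₁ + P₂ = (+0.7576) + (+0.8130) = +1.57 D.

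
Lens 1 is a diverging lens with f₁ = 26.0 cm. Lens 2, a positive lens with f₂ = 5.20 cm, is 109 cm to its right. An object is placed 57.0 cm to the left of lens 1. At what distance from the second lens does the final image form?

Lens 1 is diverging, so f₁ = −26.0 cm.
Lens 1: 1/d_i1 = 1/f₁ − 1/d_o1 = 1/(-26.0) − 1/(57.0) = -0.05601, so d_i1 = -17.86 cm.
The intermediate image is 17.86 cm to the left of lens 1 (virtual), which is 109 − (-17.86) = 126.9 cm to the left of lens 2, so d_o2 = +126.9 cm.
Lens 2: 1/d_i2 = 1/f₂ − 1/d_o2 = 1/(5.20) − 1/(126.9) = 0.1844, so d_i2 = 5.42 cm.
The final image is real, 5.42 cm to the right of lens 2 (overall magnification ≈ -0.013).

5.42 cm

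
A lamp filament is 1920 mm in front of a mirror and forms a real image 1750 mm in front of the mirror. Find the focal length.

f = 916 mm (concave)

Real image ⇒ d_i = +1750 mm.
1/f = 1/d_o + 1/d_i = 1/(1920) + 1/(1750) = 0.001092, so f = 916 mm.
Since f is positive, the mirror is concave.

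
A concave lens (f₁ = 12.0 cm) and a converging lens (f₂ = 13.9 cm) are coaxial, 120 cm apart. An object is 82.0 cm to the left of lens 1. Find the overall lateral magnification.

m = -0.0152

f₁ = −12.0 cm (diverging).
Lens 1: 1/d_i1 = 1/(-12.0) − 1/(82.0) = -0.09553, so d_i1 = -10.47 cm; m₁ = −d_i1/d_o1 = +0.1277.
d_o2 = 120 − (-10.47) = 130.5 cm.
Lens 2: 1/d_i2 = 1/(13.9) − 1/(130.5) = 0.06428, so d_i2 = 15.56 cm; m₂ = −d_i2/d_o2 = -0.1192.
m = m₁·m₂ = (+0.1277)(-0.1192) = -0.0152.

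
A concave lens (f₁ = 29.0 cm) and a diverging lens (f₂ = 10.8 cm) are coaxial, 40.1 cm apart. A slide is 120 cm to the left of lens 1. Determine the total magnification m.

m = +0.0283

f₁ = −29.0 cm (diverging).
Lens 1: 1/d_i1 = 1/(-29.0) − 1/(120) = -0.04282, so d_i1 = -23.36 cm; m₁ = −d_i1/d_o1 = +0.1947.
d_o2 = 40.1 − (-23.36) = 63.46 cm.
f₂ = −10.8 cm (diverging).
Lens 2: 1/d_i2 = 1/(-10.8) − 1/(63.46) = -0.1084, so d_i2 = -9.229 cm; m₂ = −d_i2/d_o2 = +0.1454.
m = m₁·m₂ = (+0.1947)(+0.1454) = +0.0283.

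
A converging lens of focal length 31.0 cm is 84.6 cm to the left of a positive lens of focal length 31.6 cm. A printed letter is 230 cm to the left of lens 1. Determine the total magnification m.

Lens 1: 1/d_i1 = 1/(31.0) − 1/(230) = 0.02791, so d_i1 = 35.83 cm; m₁ = −d_i1/d_o1 = -0.1558.
d_o2 = 84.6 − (35.83) = 48.77 cm.
Lens 2: 1/d_i2 = 1/(31.6) − 1/(48.77) = 0.01114, so d_i2 = 89.76 cm; m₂ = −d_i2/d_o2 = -1.840.
m = m₁·m₂ = (-0.1558)(-1.840) = +0.287.

m = +0.287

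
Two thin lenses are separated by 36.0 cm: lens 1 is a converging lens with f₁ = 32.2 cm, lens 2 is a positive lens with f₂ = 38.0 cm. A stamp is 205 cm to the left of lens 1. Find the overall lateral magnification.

Lens 1: 1/d_i1 = 1/(32.2) − 1/(205) = 0.02618, so d_i1 = 38.20 cm; m₁ = −d_i1/d_o1 = -0.1863.
d_o2 = 36.0 − (38.20) = -2.200 cm (virtual object).
Lens 2: 1/d_i2 = 1/(38.0) − 1/(-2.200) = 0.4809, so d_i2 = 2.080 cm; m₂ = −d_i2/d_o2 = +0.9453.
m = m₁·m₂ = (-0.1863)(+0.9453) = -0.176.

m = -0.176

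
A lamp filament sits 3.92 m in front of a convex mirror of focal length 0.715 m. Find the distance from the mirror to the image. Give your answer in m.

For a convex mirror, f = -0.715 m.
Mirror equation: 1/q = 1/f − 1/p = 1/(-0.7150) − 1/(3.92) = -1.399 − 0.2551 = -1.654, so q = -0.605 m.
The image is virtual, upright and reduced, behind the mirror.

0.605 m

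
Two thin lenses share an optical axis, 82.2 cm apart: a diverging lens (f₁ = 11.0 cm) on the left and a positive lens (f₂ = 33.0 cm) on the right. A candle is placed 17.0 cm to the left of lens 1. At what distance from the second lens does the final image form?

52.5 cm

Lens 1 is diverging, so f₁ = −11.0 cm.
Lens 1: 1/d_i1 = 1/f₁ − 1/d_o1 = 1/(-11.0) − 1/(17.0) = -0.1497, so d_i1 = -6.679 cm.
The intermediate image is 6.679 cm to the left of lens 1 (virtual), which is 82.2 − (-6.679) = 88.88 cm to the left of lens 2, so d_o2 = +88.88 cm.
Lens 2: 1/d_i2 = 1/f₂ − 1/d_o2 = 1/(33.0) − 1/(88.88) = 0.01905, so d_i2 = 52.5 cm.
The final image is real, 52.5 cm to the right of lens 2 (overall magnification ≈ -0.23).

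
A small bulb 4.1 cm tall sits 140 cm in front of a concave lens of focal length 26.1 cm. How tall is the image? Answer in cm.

0.644 cm

For a concave lens, f = -26.1 cm.
1/d_i = 1/f − 1/d_o = 1/(-26.10) − 1/(140) = -0.04546, so d_i = -22.00 cm.
m = −d_i/d_o = +0.1571.
|h_i| = |m|·h_o = 0.1571 × 4.1 = 0.644 cm. The image is virtual, upright and reduced, on the same side as the object.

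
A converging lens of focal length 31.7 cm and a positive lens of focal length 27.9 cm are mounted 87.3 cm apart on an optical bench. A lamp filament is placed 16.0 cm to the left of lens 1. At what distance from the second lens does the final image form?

Lens 1: 1/d_i1 = 1/f₁ − 1/d_o1 = 1/(31.7) − 1/(16.0) = -0.03095, so d_i1 = -32.31 cm.
The intermediate image is 32.31 cm to the left of lens 1 (virtual), which is 87.3 − (-32.31) = 119.6 cm to the left of lens 2, so d_o2 = +119.6 cm.
Lens 2: 1/d_i2 = 1/f₂ − 1/d_o2 = 1/(27.9) − 1/(119.6) = 0.02748, so d_i2 = 36.4 cm.
The final image is real, 36.4 cm to the right of lens 2 (overall magnification ≈ -0.61).

36.4 cm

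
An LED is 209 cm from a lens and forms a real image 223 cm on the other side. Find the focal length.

f = 108 cm (converging)

Real image ⇒ d_i = +223 cm.
1/f = 1/d_o + 1/d_i = 1/(209) + 1/(223) = 0.009269, so f = 108 cm.
Since f is positive, the lens is converging.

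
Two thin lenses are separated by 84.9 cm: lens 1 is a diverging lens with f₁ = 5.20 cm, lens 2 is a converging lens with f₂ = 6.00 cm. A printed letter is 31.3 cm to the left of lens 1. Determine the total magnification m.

m = -0.0103

f₁ = −5.20 cm (diverging).
Lens 1: 1/d_i1 = 1/(-5.20) − 1/(31.3) = -0.2243, so d_i1 = -4.459 cm; m₁ = −d_i1/d_o1 = +0.1425.
d_o2 = 84.9 − (-4.459) = 89.36 cm.
Lens 2: 1/d_i2 = 1/(6.00) − 1/(89.36) = 0.1555, so d_i2 = 6.432 cm; m₂ = −d_i2/d_o2 = -0.07198.
m = m₁·m₂ = (+0.1425)(-0.07198) = -0.0103.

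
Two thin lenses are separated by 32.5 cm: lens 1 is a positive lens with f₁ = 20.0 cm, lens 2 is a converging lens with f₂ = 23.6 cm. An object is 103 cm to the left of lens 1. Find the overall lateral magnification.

m = -0.357

Lens 1: 1/d_i1 = 1/(20.0) − 1/(103) = 0.04029, so d_i1 = 24.82 cm; m₁ = −d_i1/d_o1 = -0.2410.
d_o2 = 32.5 − (24.82) = 7.680 cm.
Lens 2: 1/d_i2 = 1/(23.6) − 1/(7.680) = -0.08784, so d_i2 = -11.38 cm; m₂ = −d_i2/d_o2 = +1.482.
m = m₁·m₂ = (-0.2410)(+1.482) = -0.357.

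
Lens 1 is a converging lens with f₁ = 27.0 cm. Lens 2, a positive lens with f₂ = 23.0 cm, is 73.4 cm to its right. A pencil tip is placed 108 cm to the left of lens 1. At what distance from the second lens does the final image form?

Lens 1: 1/d_i1 = 1/f₁ − 1/d_o1 = 1/(27.0) − 1/(108) = 0.02778, so d_i1 = 36.00 cm.
The intermediate image is 36.00 cm to the right of lens 1, which is 73.4 − (36.00) = 37.40 cm to the left of lens 2, so d_o2 = +37.40 cm.
Lens 2: 1/d_i2 = 1/f₂ − 1/d_o2 = 1/(23.0) − 1/(37.40) = 0.01674, so d_i2 = 59.7 cm.
The final image is real, 59.7 cm to the right of lens 2 (overall magnification ≈ 0.53).

59.7 cm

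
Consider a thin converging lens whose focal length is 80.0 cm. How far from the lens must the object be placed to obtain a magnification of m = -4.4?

98.2 cm

m = −d_i/d_o ⇒ d_i = −m·d_o.
1/f = 1/d_o + 1/d_i = 1/d_o − 1/(m·d_o) = (1 − 1/m)/d_o, so d_o = f(1 − 1/m) = (80.00)(1 − 1/(-4.4)) = 98.2 cm.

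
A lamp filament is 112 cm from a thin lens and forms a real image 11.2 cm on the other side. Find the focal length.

Real image ⇒ d_i = +11.2 cm.
1/f = 1/d_o + 1/d_i = 1/(112) + 1/(11.2) = 0.09821, so f = 10.2 cm.
Since f is positive, the thin lens is converging.

f = 10.2 cm (converging)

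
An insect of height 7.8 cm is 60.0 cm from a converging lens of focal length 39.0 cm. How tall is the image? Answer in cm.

1/d_i = 1/f − 1/d_o = 1/(39.00) − 1/(60.0) = 0.008974, so d_i = 111.4 cm.
m = −d_i/d_o = -1.857.
|h_i| = |m|·h_o = 1.857 × 7.8 = 14.5 cm. The image is real, inverted and enlarged, on the far side of the lens.

14.5 cm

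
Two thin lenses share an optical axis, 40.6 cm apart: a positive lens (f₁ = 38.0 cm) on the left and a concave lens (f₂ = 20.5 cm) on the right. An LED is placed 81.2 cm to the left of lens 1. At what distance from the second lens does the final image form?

Lens 1: 1/d_i1 = 1/f₁ − 1/d_o1 = 1/(38.0) − 1/(81.2) = 0.01400, so d_i1 = 71.43 cm.
The intermediate image is 71.43 cm to the right of lens 1, which lies 30.83 cm to the right of lens 2 — a virtual object — so d_o2 = −30.83 cm.
Lens 2 is diverging, so f₂ = −20.5 cm.
Lens 2: 1/d_i2 = 1/f₂ − 1/d_o2 = 1/(-20.5) − 1/(-30.83) = -0.01634, so d_i2 = -61.2 cm.
The final image is virtual, 61.2 cm to the left of lens 2 (overall magnification ≈ 1.7).

61.2 cm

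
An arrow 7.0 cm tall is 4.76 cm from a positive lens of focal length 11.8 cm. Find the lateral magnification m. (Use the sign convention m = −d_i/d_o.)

1/d_i = 1/f − 1/d_o = 1/(11.80) − 1/(4.76) = -0.1253, so d_i = -7.978 cm.
m = −d_i/d_o = −(-7.978)/(4.76) = +1.68.
The image is virtual, upright and enlarged, on the same side as the object.

m = +1.68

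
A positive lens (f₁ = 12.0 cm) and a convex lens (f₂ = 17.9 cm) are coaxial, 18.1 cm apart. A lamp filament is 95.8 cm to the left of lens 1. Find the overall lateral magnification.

m = -0.190

Lens 1: 1/d_i1 = 1/(12.0) − 1/(95.8) = 0.07289, so d_i1 = 13.72 cm; m₁ = −d_i1/d_o1 = -0.1432.
d_o2 = 18.1 − (13.72) = 4.380 cm.
Lens 2: 1/d_i2 = 1/(17.9) − 1/(4.380) = -0.1724, so d_i2 = -5.799 cm; m₂ = −d_i2/d_o2 = +1.324.
m = m₁·m₂ = (-0.1432)(+1.324) = -0.190.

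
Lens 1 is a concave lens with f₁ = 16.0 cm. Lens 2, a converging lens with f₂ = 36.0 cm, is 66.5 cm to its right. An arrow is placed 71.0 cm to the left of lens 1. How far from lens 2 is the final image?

65.8 cm

Lens 1 is diverging, so f₁ = −16.0 cm.
Lens 1: 1/d_i1 = 1/f₁ − 1/d_o1 = 1/(-16.0) − 1/(71.0) = -0.07658, so d_i1 = -13.06 cm.
The intermediate image is 13.06 cm to the left of lens 1 (virtual), which is 66.5 − (-13.06) = 79.56 cm to the left of lens 2, so d_o2 = +79.56 cm.
Lens 2: 1/d_i2 = 1/f₂ − 1/d_o2 = 1/(36.0) − 1/(79.56) = 0.01521, so d_i2 = 65.8 cm.
The final image is real, 65.8 cm to the right of lens 2 (overall magnification ≈ -0.15).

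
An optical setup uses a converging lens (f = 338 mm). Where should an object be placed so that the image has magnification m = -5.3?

402 mm

m = −d_i/d_o ⇒ d_i = −m·d_o.
1/f = 1/d_o + 1/d_i = 1/d_o − 1/(m·d_o) = (1 − 1/m)/d_o, so d_o = f(1 − 1/m) = (338.0)(1 − 1/(-5.3)) = 402 mm.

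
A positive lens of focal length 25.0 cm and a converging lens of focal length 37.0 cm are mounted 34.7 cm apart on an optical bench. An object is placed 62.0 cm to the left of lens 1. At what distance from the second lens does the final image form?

6.02 cm

Lens 1: 1/d_i1 = 1/f₁ − 1/d_o1 = 1/(25.0) − 1/(62.0) = 0.02387, so d_i1 = 41.89 cm.
The intermediate image is 41.89 cm to the right of lens 1, which lies 7.190 cm to the right of lens 2 — a virtual object — so d_o2 = −7.190 cm.
Lens 2: 1/d_i2 = 1/f₂ − 1/d_o2 = 1/(37.0) − 1/(-7.190) = 0.1661, so d_i2 = 6.02 cm.
The final image is real, 6.02 cm to the right of lens 2 (overall magnification ≈ -0.57).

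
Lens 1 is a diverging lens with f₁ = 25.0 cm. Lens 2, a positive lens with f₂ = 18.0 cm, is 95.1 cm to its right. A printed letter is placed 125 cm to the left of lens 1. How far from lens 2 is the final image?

Lens 1 is diverging, so f₁ = −25.0 cm.
Lens 1: 1/d_i1 = 1/f₁ − 1/d_o1 = 1/(-25.0) − 1/(125) = -0.04800, so d_i1 = -20.83 cm.
The intermediate image is 20.83 cm to the left of lens 1 (virtual), which is 95.1 − (-20.83) = 115.9 cm to the left of lens 2, so d_o2 = +115.9 cm.
Lens 2: 1/d_i2 = 1/f₂ − 1/d_o2 = 1/(18.0) − 1/(115.9) = 0.04693, so d_i2 = 21.3 cm.
The final image is real, 21.3 cm to the right of lens 2 (overall magnification ≈ -0.031).

21.3 cm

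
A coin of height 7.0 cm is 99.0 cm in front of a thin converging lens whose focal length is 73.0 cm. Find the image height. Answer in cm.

19.7 cm

1/d_i = 1/f − 1/d_o = 1/(73.00) − 1/(99.0) = 0.003598, so d_i = 278.0 cm.
m = −d_i/d_o = -2.808.
|h_i| = |m|·h_o = 2.808 × 7.0 = 19.7 cm. The image is real, inverted and enlarged, on the far side of the lens.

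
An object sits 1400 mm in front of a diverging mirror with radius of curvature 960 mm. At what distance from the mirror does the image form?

357 mm

f = R/2 = 960/2 = 480.0 mm; for a diverging mirror, f = -480.0 mm.
Mirror equation: 1/s_i = 1/f − 1/s_o = 1/(-480.0) − 1/(1400) = -0.002083 − 0.0007143 = -0.002798, so s_i = -357 mm.
The image is virtual, upright and reduced, behind the mirror.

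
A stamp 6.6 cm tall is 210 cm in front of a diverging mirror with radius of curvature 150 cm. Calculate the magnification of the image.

f = R/2 = 150/2 = 75.00 cm; for a diverging mirror, f = -75.00 cm.
1/d_i = 1/f − 1/d_o = 1/(-75.00) − 1/(210) = -0.01810, so d_i = -55.26 cm.
m = −d_i/d_o = −(-55.26)/(210) = +0.263.
The image is virtual, upright and reduced, behind the mirror.

m = +0.263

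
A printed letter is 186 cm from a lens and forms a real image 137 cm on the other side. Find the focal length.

f = 78.9 cm (converging)

Real image ⇒ d_i = +137 cm.
1/f = 1/d_o + 1/d_i = 1/(186) + 1/(137) = 0.01268, so f = 78.9 cm.
Since f is positive, the lens is converging.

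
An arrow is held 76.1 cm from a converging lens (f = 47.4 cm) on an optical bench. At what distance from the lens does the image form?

Thin-lens equation: 1/d_i = 1/f − 1/d_o = 1/(47.40) − 1/(76.1) = 0.02110 − 0.01314 = 0.007956, so d_i = 126 cm.
The image is real, inverted and enlarged, on the far side of the lens.

126 cm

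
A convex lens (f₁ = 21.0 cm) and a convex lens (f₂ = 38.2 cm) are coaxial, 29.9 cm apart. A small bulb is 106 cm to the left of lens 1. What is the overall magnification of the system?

m = -0.274

Lens 1: 1/d_i1 = 1/(21.0) − 1/(106) = 0.03819, so d_i1 = 26.19 cm; m₁ = −d_i1/d_o1 = -0.2471.
d_o2 = 29.9 − (26.19) = 3.710 cm.
Lens 2: 1/d_i2 = 1/(38.2) − 1/(3.710) = -0.2434, so d_i2 = -4.109 cm; m₂ = −d_i2/d_o2 = +1.108.
m = m₁·m₂ = (-0.2471)(+1.108) = -0.274.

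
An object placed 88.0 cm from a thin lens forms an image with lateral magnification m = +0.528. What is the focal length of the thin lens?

m = −d_i/d_o ⇒ d_i = −m·d_o = −(+0.528)·(88.0) = -46.46 cm.
1/f = 1/d_o + 1/d_i = 1/(88.0) + 1/(-46.46) = -0.01016, so f = -98.4 cm.
Since f is negative, the thin lens is diverging.

f = -98.4 cm (diverging)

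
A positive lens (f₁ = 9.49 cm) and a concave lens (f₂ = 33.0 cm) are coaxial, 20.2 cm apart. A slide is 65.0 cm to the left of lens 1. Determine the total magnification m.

m = -0.134

Lens 1: 1/d_i1 = 1/(9.49) − 1/(65.0) = 0.08999, so d_i1 = 11.11 cm; m₁ = −d_i1/d_o1 = -0.1709.
d_o2 = 20.2 − (11.11) = 9.090 cm.
f₂ = −33.0 cm (diverging).
Lens 2: 1/d_i2 = 1/(-33.0) − 1/(9.090) = -0.1403, so d_i2 = -7.127 cm; m₂ = −d_i2/d_o2 = +0.7840.
m = m₁·m₂ = (-0.1709)(+0.7840) = -0.134.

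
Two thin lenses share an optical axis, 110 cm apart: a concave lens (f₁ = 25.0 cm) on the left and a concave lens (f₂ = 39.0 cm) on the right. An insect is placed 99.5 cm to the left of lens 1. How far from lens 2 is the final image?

Lens 1 is diverging, so f₁ = −25.0 cm.
Lens 1: 1/d_i1 = 1/f₁ − 1/d_o1 = 1/(-25.0) − 1/(99.5) = -0.05005, so d_i1 = -19.98 cm.
The intermediate image is 19.98 cm to the left of lens 1 (virtual), which is 110 − (-19.98) = 130.0 cm to the left of lens 2, so d_o2 = +130.0 cm.
Lens 2 is diverging, so f₂ = −39.0 cm.
Lens 2: 1/d_i2 = 1/f₂ − 1/d_o2 = 1/(-39.0) − 1/(130.0) = -0.03333, so d_i2 = -30.0 cm.
The final image is virtual, 30.0 cm to the left of lens 2 (overall magnification ≈ 0.046).

30.0 cm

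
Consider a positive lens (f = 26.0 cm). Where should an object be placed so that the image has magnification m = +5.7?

m = −d_i/d_o ⇒ d_i = −m·d_o.
1/f = 1/d_o + 1/d_i = 1/d_o − 1/(m·d_o) = (1 − 1/m)/d_o, so d_o = f(1 − 1/m) = (26.00)(1 − 1/(+5.7)) = 21.4 cm.

21.4 cm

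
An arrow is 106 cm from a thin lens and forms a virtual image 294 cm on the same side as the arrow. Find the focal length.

Virtual image ⇒ d_i = −294 cm.
1/f = 1/d_o + 1/d_i = 1/(106) + 1/(-294) = 0.006033, so f = 166 cm.
Since f is positive, the thin lens is converging.

f = 166 cm (converging)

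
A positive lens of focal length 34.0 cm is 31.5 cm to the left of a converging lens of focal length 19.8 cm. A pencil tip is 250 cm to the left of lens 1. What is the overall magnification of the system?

m = -0.113

Lens 1: 1/d_i1 = 1/(34.0) − 1/(250) = 0.02541, so d_i1 = 39.35 cm; m₁ = −d_i1/d_o1 = -0.1574.
d_o2 = 31.5 − (39.35) = -7.850 cm (virtual object).
Lens 2: 1/d_i2 = 1/(19.8) − 1/(-7.850) = 0.1779, so d_i2 = 5.621 cm; m₂ = −d_i2/d_o2 = +0.7161.
m = m₁·m₂ = (-0.1574)(+0.7161) = -0.113.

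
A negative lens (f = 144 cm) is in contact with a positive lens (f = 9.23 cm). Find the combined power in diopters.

P₁ = 1/f₁ = 1/(-1.44 m) = -0.6944 D; P₂ = 1/f₂ = 1/(0.0923 m) = +10.83 D.
For thin lenses in contact, P = P₁ + P₂ = (-0.6944) + (+10.83) = +10.1 D.

P = +10.1 D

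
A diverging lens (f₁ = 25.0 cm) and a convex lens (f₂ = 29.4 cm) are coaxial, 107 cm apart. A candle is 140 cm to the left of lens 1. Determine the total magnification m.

m = -0.0451

f₁ = −25.0 cm (diverging).
Lens 1: 1/d_i1 = 1/(-25.0) − 1/(140) = -0.04714, so d_i1 = -21.21 cm; m₁ = −d_i1/d_o1 = +0.1515.
d_o2 = 107 − (-21.21) = 128.2 cm.
Lens 2: 1/d_i2 = 1/(29.4) − 1/(128.2) = 0.02621, so d_i2 = 38.15 cm; m₂ = −d_i2/d_o2 = -0.2976.
m = m₁·m₂ = (+0.1515)(-0.2976) = -0.0451.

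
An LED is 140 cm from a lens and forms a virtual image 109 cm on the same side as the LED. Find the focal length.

Virtual image ⇒ d_i = −109 cm.
1/f = 1/d_o + 1/d_i = 1/(140) + 1/(-109) = -0.002031, so f = -492 cm.
Since f is negative, the lens is diverging.

f = -492 cm (diverging)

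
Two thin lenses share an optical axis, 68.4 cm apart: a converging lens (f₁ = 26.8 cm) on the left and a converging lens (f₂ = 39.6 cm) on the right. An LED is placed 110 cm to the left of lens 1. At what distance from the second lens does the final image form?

Lens 1: 1/d_i1 = 1/f₁ − 1/d_o1 = 1/(26.8) − 1/(110) = 0.02822, so d_i1 = 35.43 cm.
The intermediate image is 35.43 cm to the right of lens 1, which is 68.4 − (35.43) = 32.97 cm to the left of lens 2, so d_o2 = +32.97 cm.
Lens 2: 1/d_i2 = 1/f₂ − 1/d_o2 = 1/(39.6) − 1/(32.97) = -0.005078, so d_i2 = -197 cm.
The final image is virtual, 197 cm to the left of lens 2 (overall magnification ≈ -1.9).

197 cm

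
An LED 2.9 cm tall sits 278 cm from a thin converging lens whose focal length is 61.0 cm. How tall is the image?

0.815 cm

1/d_i = 1/f − 1/d_o = 1/(61.00) − 1/(278) = 0.01280, so d_i = 78.15 cm.
m = −d_i/d_o = -0.2811.
|h_i| = |m|·h_o = 0.2811 × 2.9 = 0.815 cm. The image is real, inverted and reduced, on the far side of the lens.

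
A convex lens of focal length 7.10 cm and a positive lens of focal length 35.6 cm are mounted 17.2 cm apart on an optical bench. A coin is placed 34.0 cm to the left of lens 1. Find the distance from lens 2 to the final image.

Lens 1: 1/d_i1 = 1/f₁ − 1/d_o1 = 1/(7.10) − 1/(34.0) = 0.1114, so d_i1 = 8.974 cm.
The intermediate image is 8.974 cm to the right of lens 1, which is 17.2 − (8.974) = 8.226 cm to the left of lens 2, so d_o2 = +8.226 cm.
Lens 2: 1/d_i2 = 1/f₂ − 1/d_o2 = 1/(35.6) − 1/(8.226) = -0.09348, so d_i2 = -10.7 cm.
The final image is virtual, 10.7 cm to the left of lens 2 (overall magnification ≈ -0.34).

10.7 cm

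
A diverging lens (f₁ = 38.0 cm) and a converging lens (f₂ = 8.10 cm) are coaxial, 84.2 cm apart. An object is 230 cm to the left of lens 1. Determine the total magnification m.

m = -0.0106

f₁ = −38.0 cm (diverging).
Lens 1: 1/d_i1 = 1/(-38.0) − 1/(230) = -0.03066, so d_i1 = -32.61 cm; m₁ = −d_i1/d_o1 = +0.1418.
d_o2 = 84.2 − (-32.61) = 116.8 cm.
Lens 2: 1/d_i2 = 1/(8.10) − 1/(116.8) = 0.1149, so d_i2 = 8.704 cm; m₂ = −d_i2/d_o2 = -0.07452.
m = m₁·m₂ = (+0.1418)(-0.07452) = -0.0106.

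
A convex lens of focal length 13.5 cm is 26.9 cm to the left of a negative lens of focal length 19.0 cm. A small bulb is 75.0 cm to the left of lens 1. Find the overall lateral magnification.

Lens 1: 1/d_i1 = 1/(13.5) − 1/(75.0) = 0.06074, so d_i1 = 16.46 cm; m₁ = −d_i1/d_o1 = -0.2195.
d_o2 = 26.9 − (16.46) = 10.44 cm.
f₂ = −19.0 cm (diverging).
Lens 2: 1/d_i2 = 1/(-19.0) − 1/(10.44) = -0.1484, so d_i2 = -6.738 cm; m₂ = −d_i2/d_o2 = +0.6454.
m = m₁·m₂ = (-0.2195)(+0.6454) = -0.142.

m = -0.142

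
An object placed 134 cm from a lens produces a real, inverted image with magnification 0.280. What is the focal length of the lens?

f = 29.3 cm (converging)

m = −d_i/d_o ⇒ d_i = −m·d_o = −(-0.280)·(134) = 37.52 cm.
1/f = 1/d_o + 1/d_i = 1/(134) + 1/(37.52) = 0.03412, so f = 29.3 cm.
Since f is positive, the lens is converging.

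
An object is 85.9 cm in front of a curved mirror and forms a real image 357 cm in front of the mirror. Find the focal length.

Real image ⇒ d_i = +357 cm.
1/f = 1/d_o + 1/d_i = 1/(85.9) + 1/(357) = 0.01444, so f = 69.2 cm.
Since f is positive, the curved mirror is concave.

f = 69.2 cm (concave)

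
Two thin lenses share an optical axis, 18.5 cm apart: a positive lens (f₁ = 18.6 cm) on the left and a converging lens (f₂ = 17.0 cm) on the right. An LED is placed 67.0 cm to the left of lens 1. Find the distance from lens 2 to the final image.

5.08 cm

Lens 1: 1/d_i1 = 1/f₁ − 1/d_o1 = 1/(18.6) − 1/(67.0) = 0.03884, so d_i1 = 25.75 cm.
The intermediate image is 25.75 cm to the right of lens 1, which lies 7.250 cm to the right of lens 2 — a virtual object — so d_o2 = −7.250 cm.
Lens 2: 1/d_i2 = 1/f₂ − 1/d_o2 = 1/(17.0) − 1/(-7.250) = 0.1968, so d_i2 = 5.08 cm.
The final image is real, 5.08 cm to the right of lens 2 (overall magnification ≈ -0.27).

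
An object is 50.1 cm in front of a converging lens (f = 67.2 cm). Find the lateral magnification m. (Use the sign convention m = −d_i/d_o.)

m = +3.93

1/d_i = 1/f − 1/d_o = 1/(67.20) − 1/(50.1) = -0.005079, so d_i = -196.9 cm.
m = −d_i/d_o = −(-196.9)/(50.1) = +3.93.
The image is virtual, upright and enlarged, on the same side as the object.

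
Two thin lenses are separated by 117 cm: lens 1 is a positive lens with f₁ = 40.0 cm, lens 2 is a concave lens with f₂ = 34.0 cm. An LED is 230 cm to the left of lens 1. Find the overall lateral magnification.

m = -0.0698

Lens 1: 1/d_i1 = 1/(40.0) − 1/(230) = 0.02065, so d_i1 = 48.42 cm; m₁ = −d_i1/d_o1 = -0.2105.
d_o2 = 117 − (48.42) = 68.58 cm.
f₂ = −34.0 cm (diverging).
Lens 2: 1/d_i2 = 1/(-34.0) − 1/(68.58) = -0.04399, so d_i2 = -22.73 cm; m₂ = −d_i2/d_o2 = +0.3314.
m = m₁·m₂ = (-0.2105)(+0.3314) = -0.0698.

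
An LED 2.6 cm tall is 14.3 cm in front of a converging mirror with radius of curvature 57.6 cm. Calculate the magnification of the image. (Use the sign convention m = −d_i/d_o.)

m = +1.99

f = R/2 = 57.6/2 = 28.80 cm.
1/d_i = 1/f − 1/d_o = 1/(28.80) − 1/(14.3) = -0.03521, so d_i = -28.40 cm.
m = −d_i/d_o = −(-28.40)/(14.3) = +1.99.
The image is virtual, upright and enlarged, behind the mirror.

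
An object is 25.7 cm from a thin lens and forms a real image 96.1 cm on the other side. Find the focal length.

Real image ⇒ d_i = +96.1 cm.
1/f = 1/d_o + 1/d_i = 1/(25.7) + 1/(96.1) = 0.04932, so f = 20.3 cm.
Since f is positive, the thin lens is converging.

f = 20.3 cm (converging)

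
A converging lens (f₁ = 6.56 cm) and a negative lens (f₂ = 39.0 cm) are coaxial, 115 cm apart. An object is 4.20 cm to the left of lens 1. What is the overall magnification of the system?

m = +0.654

Lens 1: 1/d_i1 = 1/(6.56) − 1/(4.20) = -0.08566, so d_i1 = -11.67 cm; m₁ = −d_i1/d_o1 = +2.779.
d_o2 = 115 − (-11.67) = 126.7 cm.
f₂ = −39.0 cm (diverging).
Lens 2: 1/d_i2 = 1/(-39.0) − 1/(126.7) = -0.03353, so d_i2 = -29.82 cm; m₂ = −d_i2/d_o2 = +0.2354.
m = m₁·m₂ = (+2.779)(+0.2354) = +0.654.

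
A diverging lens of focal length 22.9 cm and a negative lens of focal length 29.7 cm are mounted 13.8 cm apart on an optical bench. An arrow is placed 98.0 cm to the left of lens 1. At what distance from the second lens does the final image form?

15.5 cm

Lens 1 is diverging, so f₁ = −22.9 cm.
Lens 1: 1/d_i1 = 1/f₁ − 1/d_o1 = 1/(-22.9) − 1/(98.0) = -0.05387, so d_i1 = -18.56 cm.
The intermediate image is 18.56 cm to the left of lens 1 (virtual), which is 13.8 − (-18.56) = 32.36 cm to the left of lens 2, so d_o2 = +32.36 cm.
Lens 2 is diverging, so f₂ = −29.7 cm.
Lens 2: 1/d_i2 = 1/f₂ − 1/d_o2 = 1/(-29.7) − 1/(32.36) = -0.06457, so d_i2 = -15.5 cm.
The final image is virtual, 15.5 cm to the left of lens 2 (overall magnification ≈ 0.091).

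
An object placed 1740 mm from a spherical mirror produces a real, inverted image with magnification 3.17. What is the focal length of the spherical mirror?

f = 1320 mm (concave)

m = −d_i/d_o ⇒ d_i = −m·d_o = −(-3.17)·(1740) = 5516 mm.
1/f = 1/d_o + 1/d_i = 1/(1740) + 1/(5516) = 0.0007560, so f = 1320 mm.
Since f is positive, the spherical mirror is concave.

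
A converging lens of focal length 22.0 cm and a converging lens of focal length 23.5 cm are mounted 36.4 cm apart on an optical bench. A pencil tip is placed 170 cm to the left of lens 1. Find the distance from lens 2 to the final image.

Lens 1: 1/d_i1 = 1/f₁ − 1/d_o1 = 1/(22.0) − 1/(170) = 0.03957, so d_i1 = 25.27 cm.
The intermediate image is 25.27 cm to the right of lens 1, which is 36.4 − (25.27) = 11.13 cm to the left of lens 2, so d_o2 = +11.13 cm.
Lens 2: 1/d_i2 = 1/f₂ − 1/d_o2 = 1/(23.5) − 1/(11.13) = -0.04729, so d_i2 = -21.1 cm.
The final image is virtual, 21.1 cm to the left of lens 2 (overall magnification ≈ -0.28).

21.1 cm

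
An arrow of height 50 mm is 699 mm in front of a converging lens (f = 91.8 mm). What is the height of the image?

1/d_i = 1/f − 1/d_o = 1/(91.80) − 1/(699) = 0.009463, so d_i = 105.7 mm.
m = −d_i/d_o = -0.1512.
|h_i| = |m|·h_o = 0.1512 × 50 = 7.56 mm. The image is real, inverted and reduced, on the far side of the lens.

7.56 mm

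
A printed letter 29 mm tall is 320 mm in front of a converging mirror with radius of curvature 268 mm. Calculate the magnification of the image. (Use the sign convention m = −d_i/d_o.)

f = R/2 = 268/2 = 134.0 mm.
1/d_i = 1/f − 1/d_o = 1/(134.0) − 1/(320) = 0.004338, so d_i = 230.5 mm.
m = −d_i/d_o = −(230.5)/(320) = -0.720.
The image is real, inverted and reduced, in front of the mirror.

m = -0.720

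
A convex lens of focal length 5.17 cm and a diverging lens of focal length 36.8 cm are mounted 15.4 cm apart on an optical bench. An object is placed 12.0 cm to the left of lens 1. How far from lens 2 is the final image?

Lens 1: 1/d_i1 = 1/f₁ − 1/d_o1 = 1/(5.17) − 1/(12.0) = 0.1101, so d_i1 = 9.083 cm.
The intermediate image is 9.083 cm to the right of lens 1, which is 15.4 − (9.083) = 6.317 cm to the left of lens 2, so d_o2 = +6.317 cm.
Lens 2 is diverging, so f₂ = −36.8 cm.
Lens 2: 1/d_i2 = 1/f₂ − 1/d_o2 = 1/(-36.8) − 1/(6.317) = -0.1855, so d_i2 = -5.39 cm.
The final image is virtual, 5.39 cm to the left of lens 2 (overall magnification ≈ -0.65).

5.39 cm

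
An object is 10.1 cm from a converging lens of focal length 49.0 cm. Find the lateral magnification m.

1/d_i = 1/f − 1/d_o = 1/(49.00) − 1/(10.1) = -0.07860, so d_i = -12.72 cm.
m = −d_i/d_o = −(-12.72)/(10.1) = +1.26.
The image is virtual, upright and enlarged, on the same side as the object.

m = +1.26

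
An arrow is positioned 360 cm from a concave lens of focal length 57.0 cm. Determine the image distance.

For a concave lens, f = -57.0 cm.
Thin-lens equation: 1/s_i = 1/f − 1/s_o = 1/(-57.00) − 1/(360) = -0.01754 − 0.002778 = -0.02032, so s_i = -49.2 cm.
The image is virtual, upright and reduced, on the same side as the object.

49.2 cm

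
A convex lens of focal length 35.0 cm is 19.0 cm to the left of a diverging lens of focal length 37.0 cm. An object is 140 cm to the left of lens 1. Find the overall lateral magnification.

Lens 1: 1/d_i1 = 1/(35.0) − 1/(140) = 0.02143, so d_i1 = 46.67 cm; m₁ = −d_i1/d_o1 = -0.3334.
d_o2 = 19.0 − (46.67) = -27.67 cm (virtual object).
f₂ = −37.0 cm (diverging).
Lens 2: 1/d_i2 = 1/(-37.0) − 1/(-27.67) = 0.009113, so d_i2 = 109.7 cm; m₂ = −d_i2/d_o2 = +3.966.
m = m₁·m₂ = (-0.3334)(+3.966) = -1.32.

m = -1.32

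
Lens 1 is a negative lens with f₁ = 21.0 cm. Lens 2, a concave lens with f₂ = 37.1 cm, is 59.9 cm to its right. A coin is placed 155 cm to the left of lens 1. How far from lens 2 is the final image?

25.2 cm

Lens 1 is diverging, so f₁ = −21.0 cm.
Lens 1: 1/d_i1 = 1/f₁ − 1/d_o1 = 1/(-21.0) − 1/(155) = -0.05407, so d_i1 = -18.49 cm.
The intermediate image is 18.49 cm to the left of lens 1 (virtual), which is 59.9 − (-18.49) = 78.39 cm to the left of lens 2, so d_o2 = +78.39 cm.
Lens 2 is diverging, so f₂ = −37.1 cm.
Lens 2: 1/d_i2 = 1/f₂ − 1/d_o2 = 1/(-37.1) − 1/(78.39) = -0.03971, so d_i2 = -25.2 cm.
The final image is virtual, 25.2 cm to the left of lens 2 (overall magnification ≈ 0.038).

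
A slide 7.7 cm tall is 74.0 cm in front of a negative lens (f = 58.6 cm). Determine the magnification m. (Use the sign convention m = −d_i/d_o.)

For a negative lens, f = -58.6 cm.
1/d_i = 1/f − 1/d_o = 1/(-58.60) − 1/(74.0) = -0.03058, so d_i = -32.70 cm.
m = −d_i/d_o = −(-32.70)/(74.0) = +0.442.
The image is virtual, upright and reduced, on the same side as the object.

m = +0.442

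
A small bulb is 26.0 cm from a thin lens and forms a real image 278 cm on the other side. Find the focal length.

f = 23.8 cm (converging)

Real image ⇒ d_i = +278 cm.
1/f = 1/d_o + 1/d_i = 1/(26.0) + 1/(278) = 0.04206, so f = 23.8 cm.
Since f is positive, the thin lens is converging.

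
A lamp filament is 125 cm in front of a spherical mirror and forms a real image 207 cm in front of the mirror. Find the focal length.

Real image ⇒ d_i = +207 cm.
1/f = 1/d_o + 1/d_i = 1/(125) + 1/(207) = 0.01283, so f = 77.9 cm.
Since f is positive, the spherical mirror is concave.

f = 77.9 cm (concave)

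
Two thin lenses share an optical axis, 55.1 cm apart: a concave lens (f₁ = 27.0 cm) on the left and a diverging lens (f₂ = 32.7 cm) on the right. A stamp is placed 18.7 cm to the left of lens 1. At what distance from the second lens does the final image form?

Lens 1 is diverging, so f₁ = −27.0 cm.
Lens 1: 1/d_i1 = 1/f₁ − 1/d_o1 = 1/(-27.0) − 1/(18.7) = -0.09051, so d_i1 = -11.05 cm.
The intermediate image is 11.05 cm to the left of lens 1 (virtual), which is 55.1 − (-11.05) = 66.15 cm to the left of lens 2, so d_o2 = +66.15 cm.
Lens 2 is diverging, so f₂ = −32.7 cm.
Lens 2: 1/d_i2 = 1/f₂ − 1/d_o2 = 1/(-32.7) − 1/(66.15) = -0.04570, so d_i2 = -21.9 cm.
The final image is virtual, 21.9 cm to the left of lens 2 (overall magnification ≈ 0.20).

21.9 cm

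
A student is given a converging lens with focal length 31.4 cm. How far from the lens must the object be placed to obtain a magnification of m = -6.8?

36.0 cm

m = −d_i/d_o ⇒ d_i = −m·d_o.
1/f = 1/d_o + 1/d_i = 1/d_o − 1/(m·d_o) = (1 − 1/m)/d_o, so d_o = f(1 − 1/m) = (31.40)(1 − 1/(-6.8)) = 36.0 cm.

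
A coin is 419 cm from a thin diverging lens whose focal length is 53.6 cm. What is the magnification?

m = +0.113

For a diverging lens, f = -53.6 cm.
1/d_i = 1/f − 1/d_o = 1/(-53.60) − 1/(419) = -0.02104, so d_i = -47.52 cm.
m = −d_i/d_o = −(-47.52)/(419) = +0.113.
The image is virtual, upright and reduced, on the same side as the object.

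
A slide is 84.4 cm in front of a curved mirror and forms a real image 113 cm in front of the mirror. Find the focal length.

f = 48.3 cm (concave)

Real image ⇒ d_i = +113 cm.
1/f = 1/d_o + 1/d_i = 1/(84.4) + 1/(113) = 0.02070, so f = 48.3 cm.
Since f is positive, the curved mirror is concave.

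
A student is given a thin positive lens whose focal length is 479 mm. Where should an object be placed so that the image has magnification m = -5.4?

m = −d_i/d_o ⇒ d_i = −m·d_o.
1/f = 1/d_o + 1/d_i = 1/d_o − 1/(m·d_o) = (1 − 1/m)/d_o, so d_o = f(1 − 1/m) = (479.0)(1 − 1/(-5.4)) = 568 mm.

568 mm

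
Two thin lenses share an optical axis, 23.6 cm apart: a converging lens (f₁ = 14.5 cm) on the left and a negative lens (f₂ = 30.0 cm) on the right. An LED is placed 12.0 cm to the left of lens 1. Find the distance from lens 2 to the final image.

22.7 cm

Lens 1: 1/d_i1 = 1/f₁ − 1/d_o1 = 1/(14.5) − 1/(12.0) = -0.01437, so d_i1 = -69.60 cm.
The intermediate image is 69.60 cm to the left of lens 1 (virtual), which is 23.6 − (-69.60) = 93.20 cm to the left of lens 2, so d_o2 = +93.20 cm.
Lens 2 is diverging, so f₂ = −30.0 cm.
Lens 2: 1/d_i2 = 1/f₂ − 1/d_o2 = 1/(-30.0) − 1/(93.20) = -0.04406, so d_i2 = -22.7 cm.
The final image is virtual, 22.7 cm to the left of lens 2 (overall magnification ≈ 1.4).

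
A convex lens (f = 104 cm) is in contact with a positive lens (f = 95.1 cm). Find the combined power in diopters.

P = +2.01 D

P₁ = 1/f₁ = 1/(1.04 m) = +0.9615 D; P₂ = 1/f₂ = 1/(0.951 m) = +1.052 D.
For thin lenses in contact, P = P₁ + P₂ = (+0.9615) + (+1.052) = +2.01 D.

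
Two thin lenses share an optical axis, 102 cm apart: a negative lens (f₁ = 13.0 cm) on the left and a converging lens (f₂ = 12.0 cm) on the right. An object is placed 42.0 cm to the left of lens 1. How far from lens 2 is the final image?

13.4 cm

Lens 1 is diverging, so f₁ = −13.0 cm.
Lens 1: 1/d_i1 = 1/f₁ − 1/d_o1 = 1/(-13.0) − 1/(42.0) = -0.1007, so d_i1 = -9.927 cm.
The intermediate image is 9.927 cm to the left of lens 1 (virtual), which is 102 − (-9.927) = 111.9 cm to the left of lens 2, so d_o2 = +111.9 cm.
Lens 2: 1/d_i2 = 1/f₂ − 1/d_o2 = 1/(12.0) − 1/(111.9) = 0.07440, so d_i2 = 13.4 cm.
The final image is real, 13.4 cm to the right of lens 2 (overall magnification ≈ -0.028).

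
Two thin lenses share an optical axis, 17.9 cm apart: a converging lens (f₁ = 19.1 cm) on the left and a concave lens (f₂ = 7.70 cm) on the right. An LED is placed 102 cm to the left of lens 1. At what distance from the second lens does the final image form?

Lens 1: 1/d_i1 = 1/f₁ − 1/d_o1 = 1/(19.1) − 1/(102) = 0.04255, so d_i1 = 23.50 cm.
The intermediate image is 23.50 cm to the right of lens 1, which lies 5.600 cm to the right of lens 2 — a virtual object — so d_o2 = −5.600 cm.
Lens 2 is diverging, so f₂ = −7.70 cm.
Lens 2: 1/d_i2 = 1/f₂ − 1/d_o2 = 1/(-7.70) − 1/(-5.600) = 0.04870, so d_i2 = 20.5 cm.
The final image is real, 20.5 cm to the right of lens 2 (overall magnification ≈ -0.85).

20.5 cm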